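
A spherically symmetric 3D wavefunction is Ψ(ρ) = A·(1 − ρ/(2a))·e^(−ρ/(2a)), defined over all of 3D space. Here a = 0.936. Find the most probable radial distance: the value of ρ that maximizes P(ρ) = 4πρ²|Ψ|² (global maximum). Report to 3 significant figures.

ρ ≈ 4.90

Differentiate P(ρ) = 4πρ²|Ψ|² with respect to ρ and set to zero.
This gives ρ = a·(√(5) + 3).
With a = 0.936, the most probable radial distance is 4.901.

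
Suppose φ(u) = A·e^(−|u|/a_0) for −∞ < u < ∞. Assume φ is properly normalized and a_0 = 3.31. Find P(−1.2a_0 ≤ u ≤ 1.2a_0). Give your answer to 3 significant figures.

P = ∫_{−1.2a_0}^{1.2a_0} |φ(u)|² du.
Since A² = 1/(a_0), this is the region integral divided by the full normalization integral.
By symmetry take twice the u ≥ 0 contribution in numerator and denominator; the 2's cancel. In terms of t = u/a_0 (A² and the length scale cancel between numerator and denominator), P = [∫_{0}^{1.2} e^(-2·t) dt] / [∫_{0}^{∞} e^(-2·t) dt].
Using ∫ e^(-2·t) dt = -e^(-2·t)/2, the numerator is 1/2 - e^(-12/5)/2 and the denominator is 1/2.
Evaluating gives P = 0.9093.

P ≈ 0.909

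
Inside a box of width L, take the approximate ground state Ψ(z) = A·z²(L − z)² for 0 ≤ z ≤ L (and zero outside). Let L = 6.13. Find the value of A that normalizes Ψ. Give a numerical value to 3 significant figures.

Normalization requires ∫|Ψ|² dz = 1, integrated from 0 to L.
Expanding the polynomial and integrating term by term, with Ψ = A·z²(L − z)², the integral evaluates to A²·[L^9/630].
Hence A² = 1/[L^9/630].
Substituting L = 6.13 gives A² = 0.00005155, so A = 0.007180.

A ≈ 0.00718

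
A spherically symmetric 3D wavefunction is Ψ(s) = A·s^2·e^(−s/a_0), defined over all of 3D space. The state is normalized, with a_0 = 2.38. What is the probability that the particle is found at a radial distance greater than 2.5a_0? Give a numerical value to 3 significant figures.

With dV = 4πs²ds, the probability is ∫|Ψ|² dV over s > 2.5a_0.
A² is fixed by ∫₀^∞ 4πs²|Ψ|² ds = 1, i.e. A² = (45·π·a_0^7/2)^(−1).
Substituting u = s/a_0, A², 4π and the length scale all cancel in the ratio: P = ∫_{2.5}^{∞} u^6·e^(-2·u) du / ∫_{0}^{∞} u^6·e^(-2·u) du.
With ∫ u^6·e^(-2·u) du = -(4·u^6 + 12·u^5 + 30·u^4 + 60·u^3 + 90·u^2 + 90·u + 45)·e^(-2·u)/8 + C, the region integral is ≈ 4.2873 and the full one is 45/8.
This evaluates to P = 0.7622.

P ≈ 0.762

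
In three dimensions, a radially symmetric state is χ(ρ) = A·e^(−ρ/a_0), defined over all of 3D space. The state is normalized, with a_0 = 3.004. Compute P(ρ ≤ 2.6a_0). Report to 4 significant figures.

P = ∫ |χ|² 4πρ² dρ over ρ ≤ 2.6a_0.
Normalization gives A² = 1/(π·a_0^3).
Let u = ρ/a_0; then A², 4π and the length scale all cancel, so P = ∫_{0}^{2.6} u^2·e^(-2·u) du ÷ ∫_{0}^{∞} u^2·e^(-2·u) du.
Using ∫ u^2·e^(-2·u) du = -(2·u^2 + 2·u + 1)·e^(-2·u)/4, the numerator is 1/4 - 493·e^(-26/5)/100 and the denominator is 1/4.
Taking the ratio yields P = 0.89121.

P ≈ 0.8912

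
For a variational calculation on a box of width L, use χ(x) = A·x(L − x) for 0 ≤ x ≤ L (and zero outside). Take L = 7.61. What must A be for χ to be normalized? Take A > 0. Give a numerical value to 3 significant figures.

We need A² ∫|f|² dx = 1, taking the integral from 0 to L.
Expanding the polynomial and integrating term by term, carrying out the integral gives A² · L^5/30.
Setting this equal to 1 gives A² = 1/(L^5/30).
Substituting L = 7.61 gives A² = 0.001175, so A = 0.03428.

A ≈ 0.0343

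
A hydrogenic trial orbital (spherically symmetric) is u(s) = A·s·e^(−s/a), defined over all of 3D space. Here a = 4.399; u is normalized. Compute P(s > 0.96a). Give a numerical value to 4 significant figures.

P ≈ 0.9543

Integrate the radial probability density 4πs²|u|² over s > 0.96a.
A² is fixed by ∫₀^∞ 4πs²|u|² ds = 1, i.e. A² = (3·π·a^5)^(−1).
Let t = s/a; then A², 4π and the length scale all cancel, so P = ∫_{0.96}^{∞} t^4·e^(-2·t) dt ÷ ∫_{0}^{∞} t^4·e^(-2·t) dt.
With ∫ t^4·e^(-2·t) dt = -(t^4/2 + t^3 + 3·t^2/2 + 3·t/2 + 3/4)·e^(-2·t) + C, the region integral is ≈ 0.715707 and the full one is 3/4.
This evaluates to P = 0.95428.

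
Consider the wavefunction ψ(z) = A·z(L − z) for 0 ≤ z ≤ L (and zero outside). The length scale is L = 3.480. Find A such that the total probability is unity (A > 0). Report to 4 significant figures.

A ≈ 0.2424

We need A² ∫|f|² dz = 1, taking the integral from 0 to L.
Carrying out the integral gives A² · L^5/30.
Hence A² = 1/[L^5/30].
With L = 3.480: A² = 0.058779 and A = 0.24244.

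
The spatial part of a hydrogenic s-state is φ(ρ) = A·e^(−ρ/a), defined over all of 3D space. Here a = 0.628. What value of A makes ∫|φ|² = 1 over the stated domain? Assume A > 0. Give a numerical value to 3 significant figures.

The normalization condition is ∫|φ|² 4πρ² dρ = 1 from 0 to ∞.
Recall ∫₀^∞ ρ^m e^(−ρ/β) dρ = m!·β^(m+1), carrying out the integral gives A² · π·a^3.
With a = 0.628: A² = 1.285 and A = 1.134.

A ≈ 1.13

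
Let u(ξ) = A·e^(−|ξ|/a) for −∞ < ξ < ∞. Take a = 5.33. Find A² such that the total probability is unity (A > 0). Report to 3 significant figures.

A^2 ≈ 0.188

The normalization condition is ∫|u|² dξ = 1 from −∞ to ∞.
Carrying out the integral gives A² · a.
So A² = (a)^(−1).
With a = 5.33: A² = 0.1876 and A = 0.4331.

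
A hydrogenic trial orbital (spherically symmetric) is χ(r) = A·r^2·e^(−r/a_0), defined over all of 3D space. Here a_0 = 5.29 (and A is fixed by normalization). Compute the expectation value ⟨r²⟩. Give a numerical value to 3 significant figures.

⟨r^2⟩ ≈ 392

The expectation value is the |χ|²-weighted average of r^2: ∫ r^2|χ|² 4πr² dr.
Recall ∫₀^∞ r^m e^(−r/β) dr = m!·β^(m+1), the ratio of the moment integral to the normalization integral gives ⟨r²⟩ = 14·a_0^2.
With a_0 = 5.29, ⟨r^2⟩ = 391.8.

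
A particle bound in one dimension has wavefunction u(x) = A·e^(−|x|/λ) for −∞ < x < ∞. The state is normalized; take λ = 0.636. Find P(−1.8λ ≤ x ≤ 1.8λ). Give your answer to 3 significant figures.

The probability is P = ∫ |u|² dx over [−1.8λ, 1.8λ].
Since A² = 1/(λ), this is the region integral divided by the full normalization integral.
By symmetry take twice the x ≥ 0 contribution in numerator and denominator; the 2's cancel. Substituting t = x/λ, A² and the length scale cancel in the ratio: P = ∫_{0}^{1.8} e^(-2·t) dt / ∫_{0}^{∞} e^(-2·t) dt.
Using ∫ e^(-2·t) dt = -e^(-2·t)/2, the numerator is 1/2 - e^(-18/5)/2 and the denominator is 1/2.
Evaluating gives P = 0.9727.

P ≈ 0.973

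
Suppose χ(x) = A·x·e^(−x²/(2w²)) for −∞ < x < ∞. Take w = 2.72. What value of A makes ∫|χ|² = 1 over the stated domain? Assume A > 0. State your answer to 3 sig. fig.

A ≈ 0.237

The normalization condition is ∫|χ|² dx = 1 from −∞ to ∞.
With χ = A·x·e^(−x²/(2w²)), the integral evaluates to A²·[√(π)·w^3/2].
So A² = (√(π)·w^3/2)^(−1).
Substituting w = 2.72 gives A² = 0.05607, so A = 0.2368.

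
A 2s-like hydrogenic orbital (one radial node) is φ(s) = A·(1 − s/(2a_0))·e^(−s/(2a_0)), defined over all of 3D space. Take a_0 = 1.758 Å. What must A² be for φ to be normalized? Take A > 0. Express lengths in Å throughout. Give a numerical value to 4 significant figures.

The normalization condition is ∫|φ|² 4πs² ds = 1 from 0 to ∞.
(Spherical symmetry: dV = 4πs² ds.)
With φ = A·(1 − s/(2a_0))·e^(−s/(2a_0)), the integral evaluates to A²·[8·π·a_0^3].
Hence A² = 1/[8·π·a_0^3].
With a_0 = 1.758: A² = 0.0073232 and A = 0.085576.

A^2 ≈ 0.007323 Å^(-3)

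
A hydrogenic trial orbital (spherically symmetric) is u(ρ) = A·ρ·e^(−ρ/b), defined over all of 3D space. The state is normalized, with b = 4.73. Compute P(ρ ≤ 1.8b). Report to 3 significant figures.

With dV = 4πρ²dρ, the probability is ∫|u|² dV over ρ ≤ 1.8b.
The full normalization integral is A²·[3·π·b^5] = 1, fixing A².
In terms of t = ρ/b (A², 4π and the length scale all cancel between numerator and denominator), P = [∫_{0}^{1.8} t^4·e^(-2·t) dt] / [∫_{0}^{∞} t^4·e^(-2·t) dt].
Using ∫ t^4·e^(-2·t) dt = -(t^4/2 + t^3 + 3·t^2/2 + 3·t/2 + 3/4)·e^(-2·t), the numerator is ≈ 0.22017 and the denominator is 3/4.
Taking the ratio yields P = 0.2936.

P ≈ 0.294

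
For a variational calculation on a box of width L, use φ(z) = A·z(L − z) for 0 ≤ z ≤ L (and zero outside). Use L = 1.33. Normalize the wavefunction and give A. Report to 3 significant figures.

A ≈ 2.68

Require ∫ |φ|² dz = 1 over the whole domain.
Expanding the polynomial and integrating term by term, ∫|φ|² dz = A²·(L^5/30).
Plugging in L = 1.33 yields A = 2.685.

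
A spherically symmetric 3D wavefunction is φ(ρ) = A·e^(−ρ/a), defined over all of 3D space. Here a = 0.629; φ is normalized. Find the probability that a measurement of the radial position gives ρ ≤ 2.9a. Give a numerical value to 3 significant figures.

P ≈ 0.928

With dV = 4πρ²dρ, the probability is ∫|φ|² dV over ρ ≤ 2.9a.
Normalization gives A² = 1/(π·a^3).
Substituting u = ρ/a, A², 4π and the length scale all cancel in the ratio: P = ∫_{0}^{2.9} u^2·e^(-2·u) du / ∫_{0}^{∞} u^2·e^(-2·u) du.
Using ∫ u^2·e^(-2·u) du = -(2·u^2 + 2·u + 1)·e^(-2·u)/4, the numerator is 1/4 - 1181·e^(-29/5)/200 and the denominator is 1/4.
The region integral divided by the full integral gives P = 0.9285.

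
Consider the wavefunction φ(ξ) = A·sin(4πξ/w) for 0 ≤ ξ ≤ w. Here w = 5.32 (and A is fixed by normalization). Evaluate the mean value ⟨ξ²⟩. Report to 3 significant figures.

⟨ξ²⟩ = ∫ ξ^2 |φ|² dξ over the full domain.
Using sin²θ = (1 − cos 2θ)/2, the ratio of the moment integral to the normalization integral gives ⟨ξ²⟩ = -w^2/(32·π^2) + w^2/3.
Putting w = 5.32 gives 9.345.

⟨ξ^2⟩ ≈ 9.34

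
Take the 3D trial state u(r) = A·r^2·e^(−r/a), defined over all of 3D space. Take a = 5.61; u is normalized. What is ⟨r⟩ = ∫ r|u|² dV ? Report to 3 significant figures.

⟨r⟩ ≈ 19.6

The expectation value is the |u|²-weighted average of r: ∫ r|u|² 4πr² dr.
Using ∫₀^∞ rⁿ e^(−αr) dr = n!/αⁿ⁺¹, the ratio of the moment integral to the normalization integral gives ⟨r⟩ = 7·a/2.
Putting a = 5.61 gives 19.64.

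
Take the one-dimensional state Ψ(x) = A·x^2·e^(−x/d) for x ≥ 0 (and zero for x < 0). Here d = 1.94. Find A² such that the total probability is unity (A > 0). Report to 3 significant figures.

We need A² ∫|f|² dx = 1, taking the integral from 0 to ∞.
With ∫₀^∞ x^4 e^(−αx) dx = 4!/α^5, with Ψ = A·x^2·e^(−x/d), the integral evaluates to A²·[3·d^5/4].
Hence A² = 1/[3·d^5/4].
With d = 1.94: A² = 0.04852 and A = 0.2203.

A^2 ≈ 0.0485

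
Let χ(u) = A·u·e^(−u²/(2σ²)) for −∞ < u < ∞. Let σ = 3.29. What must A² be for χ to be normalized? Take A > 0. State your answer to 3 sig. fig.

We need A² ∫|f|² du = 1, taking the integral from −∞ to ∞.
∫|χ|² du = A²·(√(π)·σ^3/2).
Setting this equal to 1 gives A² = 1/(√(π)·σ^3/2).
Substituting σ = 3.29 gives A² = 0.03169, so A = 0.1780.

A^2 ≈ 0.0317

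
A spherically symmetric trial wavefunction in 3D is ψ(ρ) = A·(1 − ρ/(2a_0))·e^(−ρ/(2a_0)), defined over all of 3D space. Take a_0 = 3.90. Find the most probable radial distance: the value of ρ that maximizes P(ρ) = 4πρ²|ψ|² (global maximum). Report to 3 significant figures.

The maximum of P(ρ) = 4πρ²|ψ|² occurs where its derivative vanishes.
Solving yields ρ = a_0·(√(5) + 3).
With a_0 = 3.90, the most probable radial distance is 20.42.

ρ ≈ 20.4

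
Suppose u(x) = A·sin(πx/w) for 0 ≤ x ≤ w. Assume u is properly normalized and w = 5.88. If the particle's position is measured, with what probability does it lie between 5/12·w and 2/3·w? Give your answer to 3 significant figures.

P ≈ 0.467

The probability is P = ∫ |u|² dx over [5/12·w, 2/3·w].
Since A² = 1/(w/2), this is the region integral divided by the full normalization integral.
In terms of t = x/w (A² and the length scale cancel between numerator and denominator), P = [∫_{5/12}^{2/3} sin(π·t)^2 dt] / [∫_{0}^{1} sin(π·t)^2 dt].
An antiderivative of sin(π·t)^2 is t/2 - sin(2·π·t)/(4·π); evaluating from 5/12 to 2/3 gives 1/(8·π) + √(3)/(8·π) + 1/8, while the full integral is 1/2.
The result is P = (1 + √(3) + π)/(4·π).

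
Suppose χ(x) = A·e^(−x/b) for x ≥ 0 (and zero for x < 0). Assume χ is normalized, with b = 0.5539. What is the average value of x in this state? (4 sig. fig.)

⟨x⟩ = ∫ x |χ|² dx over the full domain.
With ∫₀^∞ x^1 e^(−αx) dx = 1!/α^2, since the A² factors cancel between numerator and denominator, ⟨x⟩ = b/2.
With b = 0.5539, ⟨x⟩ = 0.27695.

⟨x⟩ ≈ 0.2770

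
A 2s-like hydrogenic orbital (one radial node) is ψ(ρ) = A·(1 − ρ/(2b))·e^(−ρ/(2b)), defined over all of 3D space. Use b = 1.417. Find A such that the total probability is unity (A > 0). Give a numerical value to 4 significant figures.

Normalization requires ∫|ψ|² 4πρ² dρ = 1, integrated from 0 to ∞.
Using ∫₀^∞ ρⁿ e^(−αρ) dρ = n!/αⁿ⁺¹, with ψ = A·(1 − ρ/(2b))·e^(−ρ/(2b)), the integral evaluates to A²·[8·π·b^3].
So A² = (8·π·b^3)^(−1).
Substituting b = 1.417 gives A² = 0.013985, so A = 0.11826.

A ≈ 0.1183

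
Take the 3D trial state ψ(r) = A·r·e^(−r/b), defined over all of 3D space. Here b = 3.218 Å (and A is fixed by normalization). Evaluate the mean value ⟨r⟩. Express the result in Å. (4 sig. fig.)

⟨r⟩ ≈ 8.045 Å

By definition ⟨r⟩ = ∫ r |ψ(r)|² 4πr² dr.
Recall ∫₀^∞ r^m e^(−r/β) dr = m!·β^(m+1), the ratio of the moment integral to the normalization integral gives ⟨r⟩ = 5·b/2.
With b = 3.218, ⟨r⟩ = 8.0450.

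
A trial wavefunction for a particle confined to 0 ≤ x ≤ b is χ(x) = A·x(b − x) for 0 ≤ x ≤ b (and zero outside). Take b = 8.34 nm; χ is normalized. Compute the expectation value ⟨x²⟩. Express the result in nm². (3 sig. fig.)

⟨x^2⟩ ≈ 19.9 nm^2

⟨x²⟩ = ∫ x^2 |χ|² dx over the full domain.
Expanding the polynomial and integrating term by term, evaluating both integrals, ⟨x²⟩ = 2·b^2/7.
Putting b = 8.34 gives 19.87.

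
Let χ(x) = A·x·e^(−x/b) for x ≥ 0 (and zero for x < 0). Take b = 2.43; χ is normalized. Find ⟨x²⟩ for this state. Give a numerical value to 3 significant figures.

⟨x^2⟩ ≈ 17.7

The expectation value is the |χ|²-weighted average of x^2: ∫ x^2|χ|² dx.
Using ∫₀^∞ xⁿ e^(−αx) dx = n!/αⁿ⁺¹, evaluating both integrals, ⟨x²⟩ = 3·b^2.
With b = 2.43, ⟨x^2⟩ = 17.71.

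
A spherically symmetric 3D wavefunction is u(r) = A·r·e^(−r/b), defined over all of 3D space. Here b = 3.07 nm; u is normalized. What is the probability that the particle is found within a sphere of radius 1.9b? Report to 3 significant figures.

With dV = 4πr²dr, the probability is ∫|u|² dV over r ≤ 1.9b.
Normalization gives A² = 1/(3·π·b^5).
Substituting t = r/b, A², 4π and the length scale all cancel in the ratio: P = ∫_{0}^{1.9} t^4·e^(-2·t) dt / ∫_{0}^{∞} t^4·e^(-2·t) dt.
An antiderivative of t^4·e^(-2·t) is -(t^4/2 + t^3 + 3·t^2/2 + 3·t/2 + 3/4)·e^(-2·t); evaluating from 0 to 1.9 gives ≈ 0.24912, while the full integral is 3/4.
The region integral divided by the full integral gives P = 0.3322.

P ≈ 0.332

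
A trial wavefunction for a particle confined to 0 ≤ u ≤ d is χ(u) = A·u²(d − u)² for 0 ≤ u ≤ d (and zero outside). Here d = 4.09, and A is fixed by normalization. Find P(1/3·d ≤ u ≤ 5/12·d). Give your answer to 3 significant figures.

P ≈ 0.157

|χ|² is the probability density, so P = ∫_{1/3·d}^{5/12·d} |χ|² du.
With A² fixed by ∫|χ|² = 1, i.e. A² = (d^9/630)^(−1), substitute and integrate.
Let t = u/d; then A² and the length scale cancel, so P = ∫_{1/3}^{5/12} t^4·(1 - t)^4 dt ÷ ∫_{0}^{1} t^4·(1 - t)^4 dt.
Using ∫ t^4·(1 - t)^4 dt = t^5·(70·t^4 - 315·t^3 + 540·t^2 - 420·t + 126)/630, the numerator is ≈ 0.00024997 and the denominator is 1/630.
Evaluating gives P = 0.1575.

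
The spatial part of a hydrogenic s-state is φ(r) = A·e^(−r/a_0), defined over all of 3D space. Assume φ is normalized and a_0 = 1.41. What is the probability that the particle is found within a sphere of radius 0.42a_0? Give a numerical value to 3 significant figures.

P ≈ 0.0533

With dV = 4πr²dr, the probability is ∫|φ|² dV over r ≤ 0.42a_0.
The full normalization integral is A²·[π·a_0^3] = 1, fixing A².
In terms of u = r/a_0 (A², 4π and the length scale all cancel between numerator and denominator), P = [∫_{0}^{0.42} u^2·e^(-2·u) du] / [∫_{0}^{∞} u^2·e^(-2·u) du].
Using ∫ u^2·e^(-2·u) du = -(2·u^2 + 2·u + 1)·e^(-2·u)/4, the numerator is 1/4 - 2741·e^(-21/25)/5000 and the denominator is 1/4.
This evaluates to P = 0.05335.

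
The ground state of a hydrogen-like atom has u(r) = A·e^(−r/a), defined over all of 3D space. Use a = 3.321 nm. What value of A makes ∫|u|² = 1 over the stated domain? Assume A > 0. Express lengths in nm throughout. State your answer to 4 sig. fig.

A ≈ 0.09322 nm^(-3/2)

We need A² ∫|f|² 4πr² dr = 1, taking the integral from 0 to ∞.
In 3D with spherical symmetry the volume element is 4πr² dr.
Using ∫₀^∞ rⁿ e^(−αr) dr = n!/αⁿ⁺¹, with u = A·e^(−r/a), the integral evaluates to A²·[π·a^3].
So A² = (π·a^3)^(−1).
With a = 3.321: A² = 0.0086905 and A = 0.093223.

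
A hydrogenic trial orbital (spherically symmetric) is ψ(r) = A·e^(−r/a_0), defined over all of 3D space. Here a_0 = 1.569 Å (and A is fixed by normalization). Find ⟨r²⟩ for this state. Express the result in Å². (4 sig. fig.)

⟨r²⟩ = ∫ r^2 |ψ|² 4πr² dr over the full domain.
With ∫₀^∞ r^4 e^(−αr) dr = 4!/α^5, evaluating both integrals, ⟨r²⟩ = 3·a_0^2.
With a_0 = 1.569, ⟨r^2⟩ = 7.3853.

⟨r^2⟩ ≈ 7.385 Å^2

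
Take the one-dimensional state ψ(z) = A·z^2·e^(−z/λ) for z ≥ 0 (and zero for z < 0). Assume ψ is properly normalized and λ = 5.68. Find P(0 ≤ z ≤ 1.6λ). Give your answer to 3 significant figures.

P ≈ 0.219

|ψ|² is the probability density, so P = ∫_{0}^{1.6λ} |ψ|² dz.
With A² fixed by ∫|ψ|² = 1, i.e. A² = (3·λ^5/4)^(−1), substitute and integrate.
Substituting u = z/λ, A² and the length scale cancel in the ratio: P = ∫_{0}^{1.6} u^4·e^(-2·u) du / ∫_{0}^{∞} u^4·e^(-2·u) du.
Using ∫ u^4·e^(-2·u) du = -(u^4/2 + u^3 + 3·u^2/2 + 3·u/2 + 3/4)·e^(-2·u), the numerator is ≈ 0.16454 and the denominator is 3/4.
Taking the ratio, P = 0.2194.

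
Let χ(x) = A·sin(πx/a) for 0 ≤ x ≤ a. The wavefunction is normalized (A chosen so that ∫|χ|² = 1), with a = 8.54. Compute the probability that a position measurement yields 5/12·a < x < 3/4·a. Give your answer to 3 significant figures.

P ≈ 0.572

The probability is P = ∫ |χ|² dx over [5/12·a, 3/4·a].
Since A² = 1/(a/2), this is the region integral divided by the full normalization integral.
Let u = x/a; then A² and the length scale cancel, so P = ∫_{5/12}^{3/4} sin(π·u)^2 du ÷ ∫_{0}^{1} sin(π·u)^2 du.
An antiderivative of sin(π·u)^2 is u/2 - sin(2·π·u)/(4·π); evaluating from 5/12 to 3/4 gives 3/(8·π) + 1/6, while the full integral is 1/2.
The result is P = (9 + 4·π)/(12·π).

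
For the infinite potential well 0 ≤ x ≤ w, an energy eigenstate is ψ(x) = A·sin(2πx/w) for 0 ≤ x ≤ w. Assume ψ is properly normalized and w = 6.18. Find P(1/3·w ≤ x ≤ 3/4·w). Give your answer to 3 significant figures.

P = ∫_{1/3·w}^{3/4·w} |ψ(x)|² dx.
Since A² = 1/(w/2), this is the region integral divided by the full normalization integral.
In terms of u = x/w (A² and the length scale cancel between numerator and denominator), P = [∫_{1/3}^{3/4} sin(2·π·u)^2 du] / [∫_{0}^{1} sin(2·π·u)^2 du].
An antiderivative of sin(2·π·u)^2 is u/2 - sin(4·π·u)/(8·π); evaluating from 1/3 to 3/4 gives -√(3)/(16·π) + 5/24, while the full integral is 1/2.
Evaluating gives P = -√(3)/(8·π) + 5/12.

P ≈ 0.348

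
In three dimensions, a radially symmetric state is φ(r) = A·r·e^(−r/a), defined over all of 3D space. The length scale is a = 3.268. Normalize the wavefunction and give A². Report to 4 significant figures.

We need A² ∫|f|² 4πr² dr = 1, taking the integral from 0 to ∞.
Carrying out the integral gives A² · 3·π·a^5.
Setting this equal to 1 gives A² = 1/(3·π·a^5).
Plugging in a = 3.268 yields A = 0.016872.

A^2 ≈ 0.0002847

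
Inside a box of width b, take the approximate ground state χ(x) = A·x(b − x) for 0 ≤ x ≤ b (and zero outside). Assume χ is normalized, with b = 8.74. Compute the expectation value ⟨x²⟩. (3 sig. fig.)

⟨x^2⟩ ≈ 21.8

The expectation value is the |χ|²-weighted average of x^2: ∫ x^2|χ|² dx.
Evaluating both integrals, ⟨x²⟩ = 2·b^2/7.
With b = 8.74, ⟨x^2⟩ = 21.83.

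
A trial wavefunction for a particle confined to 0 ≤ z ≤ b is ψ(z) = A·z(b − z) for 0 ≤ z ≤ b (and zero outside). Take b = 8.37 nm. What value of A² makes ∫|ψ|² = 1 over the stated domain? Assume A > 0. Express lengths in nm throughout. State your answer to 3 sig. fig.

The normalization condition is ∫|ψ|² dz = 1 from 0 to b.
Expanding the polynomial and integrating term by term, ∫|ψ|² dz = A²·(b^5/30).
Hence A² = 1/[b^5/30].
Substituting b = 8.37 gives A² = 0.0007303, so A = 0.02702.

A^2 ≈ 0.000730 nm^(-5)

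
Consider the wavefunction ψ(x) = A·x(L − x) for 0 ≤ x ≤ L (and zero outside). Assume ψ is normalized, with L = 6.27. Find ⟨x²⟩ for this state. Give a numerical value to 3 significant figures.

⟨x²⟩ = ∫ x^2 |ψ|² dx over the full domain.
Evaluating both integrals, ⟨x²⟩ = 2·L^2/7.
With L = 6.27, ⟨x^2⟩ = 11.23.

⟨x^2⟩ ≈ 11.2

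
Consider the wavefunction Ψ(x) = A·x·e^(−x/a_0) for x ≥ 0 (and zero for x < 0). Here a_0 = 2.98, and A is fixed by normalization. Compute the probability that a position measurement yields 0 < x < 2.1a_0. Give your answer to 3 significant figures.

|Ψ|² is the probability density, so P = ∫_{0}^{2.1a_0} |Ψ|² dx.
Since A² = 1/(a_0^3/4), this is the region integral divided by the full normalization integral.
Substituting u = x/a_0, A² and the length scale cancel in the ratio: P = ∫_{0}^{2.1} u^2·e^(-2·u) du / ∫_{0}^{∞} u^2·e^(-2·u) du.
Using ∫ u^2·e^(-2·u) du = -(2·u^2 + 2·u + 1)·e^(-2·u)/4, the numerator is 1/4 - 701·e^(-21/5)/200 and the denominator is 1/4.
This works out to P = 0.7898.

P ≈ 0.790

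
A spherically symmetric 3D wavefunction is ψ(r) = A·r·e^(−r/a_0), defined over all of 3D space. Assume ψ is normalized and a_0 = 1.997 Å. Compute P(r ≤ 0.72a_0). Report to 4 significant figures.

P ≈ 0.01589

P = ∫ |ψ|² 4πr² dr over r ≤ 0.72a_0.
Normalization gives A² = 1/(3·π·a_0^5).
Substituting u = r/a_0, A², 4π and the length scale all cancel in the ratio: P = ∫_{0}^{0.72} u^4·e^(-2·u) du / ∫_{0}^{∞} u^4·e^(-2·u) du.
With ∫ u^4·e^(-2·u) du = -(u^4/2 + u^3 + 3·u^2/2 + 3·u/2 + 3/4)·e^(-2·u) + C, the region integral is ≈ 0.0119186 and the full one is 3/4.
The region integral divided by the full integral gives P = 0.015891.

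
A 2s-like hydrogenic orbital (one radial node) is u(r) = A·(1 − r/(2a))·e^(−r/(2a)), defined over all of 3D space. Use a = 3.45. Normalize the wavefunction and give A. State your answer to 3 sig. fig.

We need A² ∫|f|² 4πr² dr = 1, taking the integral from 0 to ∞.
In 3D with spherical symmetry the volume element is 4πr² dr.
The integral (without the A² prefactor) comes out to 8·π·a^3.
Setting this equal to 1 gives A² = 1/(8·π·a^3).
With a = 3.45: A² = 0.0009690 and A = 0.03113.

A ≈ 0.0311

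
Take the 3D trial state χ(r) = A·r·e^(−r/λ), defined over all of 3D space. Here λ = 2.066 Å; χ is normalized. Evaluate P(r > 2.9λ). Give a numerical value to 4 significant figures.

Integrate the radial probability density 4πr²|χ|² over r > 2.9λ.
The full normalization integral is A²·[3·π·λ^5] = 1, fixing A².
In terms of u = r/λ (A², 4π and the length scale all cancel between numerator and denominator), P = [∫_{2.9}^{∞} u^4·e^(-2·u) du] / [∫_{0}^{∞} u^4·e^(-2·u) du].
An antiderivative of u^4·e^(-2·u) is -(u^4/2 + u^3 + 3·u^2/2 + 3·u/2 + 3/4)·e^(-2·u); evaluating from 2.9 to ∞ gives ≈ 0.234539, while the full integral is 3/4.
This evaluates to P = 0.31272.

P ≈ 0.3127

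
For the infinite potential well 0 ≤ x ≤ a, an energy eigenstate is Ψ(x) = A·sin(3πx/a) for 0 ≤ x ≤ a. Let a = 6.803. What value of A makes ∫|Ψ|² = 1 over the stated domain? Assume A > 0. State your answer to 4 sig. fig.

We need A² ∫|f|² dx = 1, taking the integral from 0 to a.
Carrying out the integral gives A² · a/2.
With a = 6.803: A² = 0.29399 and A = 0.54221.

A ≈ 0.5422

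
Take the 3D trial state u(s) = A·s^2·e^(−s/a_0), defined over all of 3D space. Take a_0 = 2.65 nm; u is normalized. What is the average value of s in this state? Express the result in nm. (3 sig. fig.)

⟨s⟩ ≈ 9.28 nm

The expectation value is the |u|²-weighted average of s: ∫ s|u|² 4πs² ds.
Evaluating both integrals, ⟨s⟩ = 7·a_0/2.
Putting a_0 = 2.65 gives 9.275.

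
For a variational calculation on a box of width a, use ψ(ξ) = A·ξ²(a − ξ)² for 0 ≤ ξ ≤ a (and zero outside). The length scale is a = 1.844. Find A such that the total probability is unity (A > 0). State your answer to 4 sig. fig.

Normalization requires ∫|ψ|² dξ = 1, integrated from 0 to a.
With ψ = A·ξ²(a − ξ)², the integral evaluates to A²·[a^9/630].
Hence A² = 1/[a^9/630].
With a = 1.844: A² = 2.5556 and A = 1.5986.

A ≈ 1.599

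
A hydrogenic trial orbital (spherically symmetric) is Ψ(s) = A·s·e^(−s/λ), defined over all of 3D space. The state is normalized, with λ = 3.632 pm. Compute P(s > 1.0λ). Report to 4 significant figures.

P = ∫ |Ψ|² 4πs² ds over s > 1.0λ.
The full normalization integral is A²·[3·π·λ^5] = 1, fixing A².
Substituting u = s/λ, A², 4π and the length scale all cancel in the ratio: P = ∫_{1.0}^{∞} u^4·e^(-2·u) du / ∫_{0}^{∞} u^4·e^(-2·u) du.
An antiderivative of u^4·e^(-2·u) is -(u^4/2 + u^3 + 3·u^2/2 + 3·u/2 + 3/4)·e^(-2·u); evaluating from 1.0 to ∞ gives 21·e^(-2)/4, while the full integral is 3/4.
The region integral divided by the full integral gives P = 0.94735.

P ≈ 0.9473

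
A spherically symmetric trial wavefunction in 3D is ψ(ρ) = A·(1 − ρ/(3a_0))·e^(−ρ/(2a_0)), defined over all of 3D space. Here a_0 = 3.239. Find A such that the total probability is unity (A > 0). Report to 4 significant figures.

A ≈ 0.05927

Require ∫ |ψ|² 4πρ² dρ = 1 over the whole domain.
The angular integral contributes 4π, leaving ∫₀^∞ ρ²|ψ|² dρ.
Using ∫₀^∞ ρⁿ e^(−αρ) dρ = n!/αⁿ⁺¹, carrying out the integral gives A² · 8·π·a_0^3/3.
Setting this equal to 1 gives A² = 1/(8·π·a_0^3/3).
Plugging in a_0 = 3.239 yields A = 0.059269.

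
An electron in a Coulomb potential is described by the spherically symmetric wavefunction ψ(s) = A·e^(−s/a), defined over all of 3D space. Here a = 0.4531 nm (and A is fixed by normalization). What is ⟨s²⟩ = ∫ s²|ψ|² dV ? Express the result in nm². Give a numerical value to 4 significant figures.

⟨s^2⟩ ≈ 0.6159 nm^2

The expectation value is the |ψ|²-weighted average of s^2: ∫ s^2|ψ|² 4πs² ds.
Recall ∫₀^∞ s^m e^(−s/β) ds = m!·β^(m+1), evaluating both integrals, ⟨s²⟩ = 3·a^2.
With a = 0.4531, ⟨s^2⟩ = 0.61590.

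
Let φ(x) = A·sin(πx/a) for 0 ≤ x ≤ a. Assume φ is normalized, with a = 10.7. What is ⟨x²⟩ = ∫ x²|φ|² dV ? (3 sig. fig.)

⟨x²⟩ = ∫ x^2 |φ|² dx over the full domain.
The ratio of the moment integral to the normalization integral gives ⟨x²⟩ = -a^2/(2·π^2) + a^2/3.
Putting a = 10.7 gives 32.36.

⟨x^2⟩ ≈ 32.4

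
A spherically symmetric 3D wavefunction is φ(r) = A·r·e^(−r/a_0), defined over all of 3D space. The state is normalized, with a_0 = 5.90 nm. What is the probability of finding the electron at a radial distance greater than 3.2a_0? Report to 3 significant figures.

P ≈ 0.235

Integrate the radial probability density 4πr²|φ|² over r > 3.2a_0.
The full normalization integral is A²·[3·π·a_0^5] = 1, fixing A².
Let u = r/a_0; then A², 4π and the length scale all cancel, so P = ∫_{3.2}^{∞} u^4·e^(-2·u) du ÷ ∫_{0}^{∞} u^4·e^(-2·u) du.
An antiderivative of u^4·e^(-2·u) is -(u^4/2 + u^3 + 3·u^2/2 + 3·u/2 + 3/4)·e^(-2·u); evaluating from 3.2 to ∞ gives ≈ 0.17630, while the full integral is 3/4.
This evaluates to P = 0.2351.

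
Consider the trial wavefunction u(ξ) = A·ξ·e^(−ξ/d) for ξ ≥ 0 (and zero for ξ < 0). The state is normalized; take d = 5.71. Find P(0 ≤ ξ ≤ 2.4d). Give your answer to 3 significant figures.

P ≈ 0.857

|u|² is the probability density, so P = ∫_{0}^{2.4d} |u|² dξ.
The normalization integral ∫|u|²dξ over the whole domain equals d^3/4·A², and A² cancels in the ratio.
Substituting t = ξ/d, A² and the length scale cancel in the ratio: P = ∫_{0}^{2.4} t^2·e^(-2·t) dt / ∫_{0}^{∞} t^2·e^(-2·t) dt.
With ∫ t^2·e^(-2·t) dt = -(2·t^2 + 2·t + 1)·e^(-2·t)/4 + C, the region integral is 1/4 - 433·e^(-24/5)/100 and the full one is 1/4.
This works out to P = 0.8575.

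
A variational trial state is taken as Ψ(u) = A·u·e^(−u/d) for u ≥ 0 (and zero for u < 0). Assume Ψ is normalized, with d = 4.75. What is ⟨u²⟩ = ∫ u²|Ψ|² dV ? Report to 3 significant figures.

⟨u^2⟩ ≈ 67.7

The expectation value is the |Ψ|²-weighted average of u^2: ∫ u^2|Ψ|² du.
Using ∫₀^∞ uⁿ e^(−αu) du = n!/αⁿ⁺¹, evaluating both integrals, ⟨u²⟩ = 3·d^2.
With d = 4.75, ⟨u^2⟩ = 67.69.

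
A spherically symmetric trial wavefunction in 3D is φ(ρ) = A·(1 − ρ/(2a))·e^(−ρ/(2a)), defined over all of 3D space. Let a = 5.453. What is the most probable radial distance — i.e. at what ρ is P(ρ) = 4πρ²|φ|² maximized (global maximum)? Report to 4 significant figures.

ρ ≈ 28.55

Set d/dρ [P(ρ) = 4πρ²|φ|²] = 0 and solve for ρ > 0.
This gives ρ = a·(√(5) + 3).
With a = 5.453, the most probable radial distance is 28.552.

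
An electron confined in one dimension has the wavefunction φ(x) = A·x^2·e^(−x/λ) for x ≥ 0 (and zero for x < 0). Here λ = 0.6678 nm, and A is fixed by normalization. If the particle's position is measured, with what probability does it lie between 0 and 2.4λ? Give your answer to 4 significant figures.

P ≈ 0.5237

The probability is P = ∫ |φ|² dx over [0, 2.4λ].
With A² fixed by ∫|φ|² = 1, i.e. A² = (3·λ^5/4)^(−1), substitute and integrate.
In terms of u = x/λ (A² and the length scale cancel between numerator and denominator), P = [∫_{0}^{2.4} u^4·e^(-2·u) du] / [∫_{0}^{∞} u^4·e^(-2·u) du].
An antiderivative of u^4·e^(-2·u) is -(u^4/2 + u^3 + 3·u^2/2 + 3·u/2 + 3/4)·e^(-2·u); evaluating from 0 to 2.4 gives ≈ 0.392806, while the full integral is 3/4.
The result is P = 0.52374.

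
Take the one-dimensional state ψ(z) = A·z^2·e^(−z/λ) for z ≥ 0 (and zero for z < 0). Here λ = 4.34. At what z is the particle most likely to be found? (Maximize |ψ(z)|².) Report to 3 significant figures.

Set d/dz [|ψ(z)|²] = 0 and solve for z > 0.
Solving yields z = 2·λ.
With λ = 4.34, the most probable position is 8.680.

z ≈ 8.68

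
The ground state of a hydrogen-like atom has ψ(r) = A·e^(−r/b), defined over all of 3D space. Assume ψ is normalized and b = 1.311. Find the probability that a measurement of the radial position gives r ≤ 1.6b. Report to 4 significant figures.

With dV = 4πr²dr, the probability is ∫|ψ|² dV over r ≤ 1.6b.
The full normalization integral is A²·[π·b^3] = 1, fixing A².
Substituting u = r/b, A², 4π and the length scale all cancel in the ratio: P = ∫_{0}^{1.6} u^2·e^(-2·u) du / ∫_{0}^{∞} u^2·e^(-2·u) du.
Using ∫ u^2·e^(-2·u) du = -(2·u^2 + 2·u + 1)·e^(-2·u)/4, the numerator is 1/4 - 233·e^(-16/5)/100 and the denominator is 1/4.
This evaluates to P = 0.62010.

P ≈ 0.6201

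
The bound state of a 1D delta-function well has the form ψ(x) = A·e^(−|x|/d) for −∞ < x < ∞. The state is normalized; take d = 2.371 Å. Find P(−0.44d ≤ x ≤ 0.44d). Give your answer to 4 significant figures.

|ψ|² is the probability density, so P = ∫_{−0.44d}^{0.44d} |ψ|² dx.
Since A² = 1/(d), this is the region integral divided by the full normalization integral.
By symmetry take twice the x ≥ 0 contribution in numerator and denominator; the 2's cancel. Let u = x/d; then A² and the length scale cancel, so P = ∫_{0}^{0.44} e^(-2·u) du ÷ ∫_{0}^{∞} e^(-2·u) du.
With ∫ e^(-2·u) du = -e^(-2·u)/2 + C, the region integral is 1/2 - e^(-22/25)/2 and the full one is 1/2.
The result is P = 0.58522.

P ≈ 0.5852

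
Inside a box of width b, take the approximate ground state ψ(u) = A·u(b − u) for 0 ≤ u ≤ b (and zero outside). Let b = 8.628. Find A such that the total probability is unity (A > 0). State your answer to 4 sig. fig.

A ≈ 0.02505

Normalization requires ∫|ψ|² du = 1, integrated from 0 to b.
Expanding the polynomial and integrating term by term, carrying out the integral gives A² · b^5/30.
Hence A² = 1/[b^5/30].
With b = 8.628: A² = 0.00062744 and A = 0.025049.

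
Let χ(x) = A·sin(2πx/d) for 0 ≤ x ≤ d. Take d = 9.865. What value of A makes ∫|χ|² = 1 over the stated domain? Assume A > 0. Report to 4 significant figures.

Require ∫ |χ|² dx = 1 over the whole domain.
With ∫₀^d sin²(nπx/d) dx = d/2, the integral (without the A² prefactor) comes out to d/2.
With d = 9.865: A² = 0.20274 and A = 0.45026.

A ≈ 0.4503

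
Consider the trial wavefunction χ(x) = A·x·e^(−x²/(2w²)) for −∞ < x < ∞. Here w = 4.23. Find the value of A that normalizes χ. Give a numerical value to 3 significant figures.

A ≈ 0.122

The normalization condition is ∫|χ|² dx = 1 from −∞ to ∞.
With ∫_{−∞}^{∞} x^(2m) e^(−αx²) dx = (2m−1)!!·√π / (2^m α^(m+1/2)), carrying out the integral gives A² · √(π)·w^3/2.
Setting this equal to 1 gives A² = 1/(√(π)·w^3/2).
Plugging in w = 4.23 yields A = 0.1221.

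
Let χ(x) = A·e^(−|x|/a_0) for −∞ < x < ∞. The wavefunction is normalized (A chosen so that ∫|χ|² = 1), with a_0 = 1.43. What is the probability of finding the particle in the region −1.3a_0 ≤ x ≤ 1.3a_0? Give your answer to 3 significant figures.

P ≈ 0.926

|χ|² is the probability density, so P = ∫_{−1.3a_0}^{1.3a_0} |χ|² dx.
With A² fixed by ∫|χ|² = 1, i.e. A² = (a_0)^(−1), substitute and integrate.
By symmetry take twice the x ≥ 0 contribution in numerator and denominator; the 2's cancel. Substituting u = x/a_0, A² and the length scale cancel in the ratio: P = ∫_{0}^{1.3} e^(-2·u) du / ∫_{0}^{∞} e^(-2·u) du.
An antiderivative of e^(-2·u) is -e^(-2·u)/2; evaluating from 0 to 1.3 gives 1/2 - e^(-13/5)/2, while the full integral is 1/2.
Taking the ratio, P = 0.9257.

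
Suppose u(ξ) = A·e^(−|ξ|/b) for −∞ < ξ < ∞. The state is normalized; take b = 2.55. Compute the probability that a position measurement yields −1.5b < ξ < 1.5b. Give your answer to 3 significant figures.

P ≈ 0.950

The probability is P = ∫ |u|² dξ over [−1.5b, 1.5b].
With A² fixed by ∫|u|² = 1, i.e. A² = (b)^(−1), substitute and integrate.
By symmetry take twice the ξ ≥ 0 contribution in numerator and denominator; the 2's cancel. In terms of t = ξ/b (A² and the length scale cancel between numerator and denominator), P = [∫_{0}^{1.5} e^(-2·t) dt] / [∫_{0}^{∞} e^(-2·t) dt].
An antiderivative of e^(-2·t) is -e^(-2·t)/2; evaluating from 0 to 1.5 gives 1/2 - e^(-3)/2, while the full integral is 1/2.
Taking the ratio, P = 0.9502.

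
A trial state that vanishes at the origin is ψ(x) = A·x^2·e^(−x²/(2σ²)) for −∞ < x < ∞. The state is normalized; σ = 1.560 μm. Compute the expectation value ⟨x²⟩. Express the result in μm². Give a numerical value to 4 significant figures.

⟨x^2⟩ ≈ 6.084 μm^2

The expectation value is the |ψ|²-weighted average of x^2: ∫ x^2|ψ|² dx.
Since the A² factors cancel between numerator and denominator, ⟨x²⟩ = 5·σ^2/2.
Putting σ = 1.560 gives 6.0840.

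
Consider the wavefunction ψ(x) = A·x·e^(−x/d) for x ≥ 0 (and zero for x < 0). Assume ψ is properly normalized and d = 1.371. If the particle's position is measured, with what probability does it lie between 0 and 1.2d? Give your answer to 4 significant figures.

P ≈ 0.4303

The probability is P = ∫ |ψ|² dx over [0, 1.2d].
The normalization integral ∫|ψ|²dx over the whole domain equals d^3/4·A², and A² cancels in the ratio.
Let u = x/d; then A² and the length scale cancel, so P = ∫_{0}^{1.2} u^2·e^(-2·u) du ÷ ∫_{0}^{∞} u^2·e^(-2·u) du.
Using ∫ u^2·e^(-2·u) du = -(2·u^2 + 2·u + 1)·e^(-2·u)/4, the numerator is 1/4 - 157·e^(-12/5)/100 and the denominator is 1/4.
Taking the ratio, P = 0.43029.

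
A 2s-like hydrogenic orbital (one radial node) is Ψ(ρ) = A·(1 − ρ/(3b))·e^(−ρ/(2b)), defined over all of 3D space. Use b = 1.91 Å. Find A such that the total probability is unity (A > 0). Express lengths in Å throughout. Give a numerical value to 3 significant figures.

A ≈ 0.131 Å^(-3/2)

Require ∫ |Ψ|² 4πρ² dρ = 1 over the whole domain.
With ∫₀^∞ ρ^4 e^(−αρ) dρ = 4!/α^5, with Ψ = A·(1 − ρ/(3b))·e^(−ρ/(2b)), the integral evaluates to A²·[8·π·b^3/3].
Setting this equal to 1 gives A² = 1/(8·π·b^3/3).
With b = 1.91: A² = 0.01713 and A = 0.1309.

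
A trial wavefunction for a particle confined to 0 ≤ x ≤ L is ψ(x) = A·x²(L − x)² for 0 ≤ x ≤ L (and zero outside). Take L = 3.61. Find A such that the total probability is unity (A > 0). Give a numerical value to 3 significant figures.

A ≈ 0.0778

Require ∫ |ψ|² dx = 1 over the whole domain.
Expanding the polynomial and integrating term by term, the integral (without the A² prefactor) comes out to L^9/630.
So A² = (L^9/630)^(−1).
With L = 3.61: A² = 0.006050 and A = 0.07778.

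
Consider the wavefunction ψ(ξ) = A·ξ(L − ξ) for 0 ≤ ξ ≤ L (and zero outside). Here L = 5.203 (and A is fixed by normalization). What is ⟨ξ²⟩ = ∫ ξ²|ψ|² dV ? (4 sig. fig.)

⟨ξ^2⟩ ≈ 7.735

The expectation value is the |ψ|²-weighted average of ξ^2: ∫ ξ^2|ψ|² dξ.
The ratio of the moment integral to the normalization integral gives ⟨ξ²⟩ = 2·L^2/7.
Putting L = 5.203 gives 7.7346.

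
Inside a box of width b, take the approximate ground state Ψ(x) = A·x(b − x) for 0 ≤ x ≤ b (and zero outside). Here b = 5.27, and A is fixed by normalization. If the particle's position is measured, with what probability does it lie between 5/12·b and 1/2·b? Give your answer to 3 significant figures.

P ≈ 0.153

P = ∫_{5/12·b}^{1/2·b} |Ψ(x)|² dx.
The normalization integral ∫|Ψ|²dx over the whole domain equals b^5/30·A², and A² cancels in the ratio.
Let u = x/b; then A² and the length scale cancel, so P = ∫_{5/12}^{1/2} u^2·(1 - u)^2 du ÷ ∫_{0}^{1} u^2·(1 - u)^2 du.
An antiderivative of u^2·(1 - u)^2 is u^3·(6·u^2 - 15·u + 10)/30; evaluating from 5/12 to 1/2 gives ≈ 0.0051127, while the full integral is 1/30.
This works out to P = 0.1534.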